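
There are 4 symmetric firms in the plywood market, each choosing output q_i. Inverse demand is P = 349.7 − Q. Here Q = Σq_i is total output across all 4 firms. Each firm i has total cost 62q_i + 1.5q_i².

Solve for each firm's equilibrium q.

A representative firm's profit is π_i = q_i(349.7 − Q) − 62q_i − 1.5q_i², with Q = q_i + Σ_{j≠i} q_j.
First-order condition: 287.7 − 5q_i − Σ_{j≠i} q_j = 0.
In a symmetric equilibrium every firm chooses the same q, so Σ_{j≠i} q_j = 3q. The condition becomes 287.7 − 8q = 0, giving q = 287.7/8 = 35.9625.

35.9625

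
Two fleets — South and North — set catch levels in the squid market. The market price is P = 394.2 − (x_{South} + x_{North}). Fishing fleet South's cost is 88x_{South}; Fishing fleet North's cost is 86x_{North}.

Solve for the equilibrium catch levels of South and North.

Fishing fleet South's profit: π = x_{South}(394.2 − (x_{South} + x_{North})) − 88x_{South}.
∂π/∂x_{South} = 306.2 − 2x_{South} − x_{North} = 0, so x_{South} = 153.1 − 0.5x_{North}.
By the same steps for North: x_{North} = 154.1 − 0.5x_{South}.
Solving the two reaction functions simultaneously: (1 − (−0.5)(−0.5))x_{South} = 153.1 − 0.5·154.1, so 0.75x_{South} = 76.05 and x_{South} = 101.4.
Then x_{North} = 154.1 − 0.5·101.4 = 103.4.

101.4, 103.4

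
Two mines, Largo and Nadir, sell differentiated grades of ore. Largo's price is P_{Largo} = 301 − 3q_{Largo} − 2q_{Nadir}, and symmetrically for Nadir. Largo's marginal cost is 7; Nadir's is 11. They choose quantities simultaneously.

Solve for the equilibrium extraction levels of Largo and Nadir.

37, 36

Mine Largo's profit: π = q_{Largo}(301 − 3q_{Largo} − 2q_{Nadir}) − 7q_{Largo}.
∂π/∂q_{Largo} = 294 − 6q_{Largo} − 2q_{Nadir} = 0 ⇒ q_{Largo} = 49 − (1/3)q_{Nadir}.
Similarly q_{Nadir} = 145/3 − (1/3)q_{Largo}.
Plugging q_{Nadir} into Largo's best response: q_{Largo} = 49 − (1/3)(145/3 − (1/3)q_{Largo}) ⇒ (8/9)q_{Largo} = 296/9, so q_{Largo} = 37.
Then q_{Nadir} = 145/3 − (1/3)·37 = 36.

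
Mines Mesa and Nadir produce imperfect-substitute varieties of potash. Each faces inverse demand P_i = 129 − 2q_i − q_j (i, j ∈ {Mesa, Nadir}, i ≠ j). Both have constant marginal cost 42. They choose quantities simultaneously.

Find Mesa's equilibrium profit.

Mine Mesa's profit: π = q_{Mesa}(129 − 2q_{Mesa} − q_{Nadir}) − 42q_{Mesa}.
∂π/∂q_{Mesa} = 87 − 4q_{Mesa} − q_{Nadir} = 0 ⇒ q_{Mesa} = 21.75 − 0.25q_{Nadir}.
Setting q_{Mesa} = q_{Nadir} in the reaction function: q_{Mesa} = 21.75 − 0.25q_{Mesa}, so q_{Mesa} = 21.75 / 1.25 = 17.4.
P_{Mesa} = 129 − 2·17.4 − 17.4 = 76.8.
Profit = (76.8 − 42)·17.4 = 605.52.

605.52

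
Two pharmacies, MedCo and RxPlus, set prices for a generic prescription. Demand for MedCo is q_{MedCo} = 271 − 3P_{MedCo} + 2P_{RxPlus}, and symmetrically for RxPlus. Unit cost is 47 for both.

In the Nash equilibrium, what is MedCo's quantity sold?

MedCo's profit: π = (P_{MedCo} − 47)(271 − 3P_{MedCo} + 2P_{RxPlus}).
∂π/∂P_{MedCo} = 412 − 6P_{MedCo} + 2P_{RxPlus} = 0 ⇒ P_{MedCo} = 206/3 + (1/3)P_{RxPlus}.
By symmetry P_{RxPlus} = P_{MedCo}; substituting into the reaction function, (2/3)P_{MedCo} = 206/3 and P_{MedCo} = 103.
q_{MedCo} = 271 − 3·103 + 2·103 = 168.

168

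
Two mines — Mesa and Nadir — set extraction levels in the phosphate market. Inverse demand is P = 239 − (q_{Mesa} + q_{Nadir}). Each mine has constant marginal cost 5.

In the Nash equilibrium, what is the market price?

Mine Mesa's profit: π = q_{Mesa}(239 − (q_{Mesa} + q_{Nadir})) − 5q_{Mesa}.
∂π/∂q_{Mesa} = 234 − 2q_{Mesa} − q_{Nadir} = 0, so q_{Mesa} = 117 − 0.5q_{Nadir}.
Setting q_{Mesa} = q_{Nadir} in the reaction function: q_{Mesa} = 117 − 0.5q_{Mesa}, so q_{Mesa} = 117 / 1.5 = 78.
Equilibrium price: P = 239 − 156 = 83.

83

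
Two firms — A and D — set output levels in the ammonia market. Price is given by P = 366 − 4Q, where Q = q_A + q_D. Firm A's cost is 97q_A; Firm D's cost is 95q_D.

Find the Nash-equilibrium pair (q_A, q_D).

Firm A's profit: π = q_A(366 − 4(q_A + q_D)) − 97q_A.
∂π/∂q_A = 269 − 8q_A − 4q_D = 0, so q_A = 33.625 − 0.5q_D.
By the same steps for D: q_D = 33.875 − 0.5q_A.
Plugging q_D into A's best response: q_A = 33.625 − 0.5(33.875 − 0.5q_A) ⇒ 0.75q_A = 16.6875, so q_A = 22.25.
Then q_D = 33.875 − 0.5·22.25 = 22.75.

22.25, 22.75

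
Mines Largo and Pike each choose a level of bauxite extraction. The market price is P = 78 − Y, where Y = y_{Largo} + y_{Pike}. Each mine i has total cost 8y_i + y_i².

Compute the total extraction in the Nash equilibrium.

28

Mine Largo's profit: π = y_{Largo}(78 − (y_{Largo} + y_{Pike})) − 8y_{Largo} − y_{Largo}².
∂π/∂y_{Largo} = 70 − 4y_{Largo} − y_{Pike} = 0, so y_{Largo} = 17.5 − 0.25y_{Pike}.
By symmetry y_{Pike} = y_{Largo}; substituting into the reaction function, 1.25y_{Largo} = 17.5 and y_{Largo} = 14.
Total extraction: 14 + 14 = 28.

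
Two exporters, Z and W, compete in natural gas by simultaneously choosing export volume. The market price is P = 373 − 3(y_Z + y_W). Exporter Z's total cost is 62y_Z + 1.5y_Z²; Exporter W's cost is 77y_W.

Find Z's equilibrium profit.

Exporter Z's profit: π = y_Z(373 − 3(y_Z + y_W)) − 62y_Z − 1.5y_Z².
∂π/∂y_Z = 311 − 9y_Z − 3y_W = 0, so y_Z = 311/9 − (1/3)y_W.
For W: ∂π/∂y_W = 296 − 6y_W − 3y_Z = 0 ⇒ y_W = 148/3 − 0.5y_Z.
Substituting the second reaction function into the first: y_Z = 311/9 − (1/3)(148/3 − 0.5y_Z), which gives (5/6)y_Z = 163/9 ⇒ y_Z = 326/15.
Then y_W = 148/3 − 0.5·(326/15) = 577/15.
Price P = 373 − 3·60.2 = 192.4.
Z's profit: (192.4 − 62)·(326/15) − 1.5(326/15)² = 2125.52.

2125.52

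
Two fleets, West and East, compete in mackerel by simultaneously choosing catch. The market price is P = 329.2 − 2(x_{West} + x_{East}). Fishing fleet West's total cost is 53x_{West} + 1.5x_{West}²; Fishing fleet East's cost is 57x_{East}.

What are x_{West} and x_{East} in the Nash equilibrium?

Fishing fleet West's profit: π = x_{West}(329.2 − 2(x_{West} + x_{East})) − 53x_{West} − 1.5x_{West}².
∂π/∂x_{West} = 276.2 − 7x_{West} − 2x_{East} = 0, so x_{West} = 1381/35 − (2/7)x_{East}.
For East: ∂π/∂x_{East} = 272.2 − 4x_{East} − 2x_{West} = 0 ⇒ x_{East} = 68.05 − 0.5x_{West}.
Solving the two reaction functions simultaneously: (1 − (−2/7)(−0.5))x_{West} = 1381/35 − (2/7)·68.05, so (6/7)x_{West} = 1401/70 and x_{West} = 23.35.
Then x_{East} = 68.05 − 0.5·23.35 = 56.375.

23.35, 56.375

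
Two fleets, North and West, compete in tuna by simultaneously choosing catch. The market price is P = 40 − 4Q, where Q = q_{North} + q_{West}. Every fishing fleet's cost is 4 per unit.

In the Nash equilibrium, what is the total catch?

Fishing fleet North's profit: π = q_{North}(40 − 4(q_{North} + q_{West})) − 4q_{North}.
∂π/∂q_{North} = 36 − 8q_{North} − 4q_{West} = 0, so q_{North} = 4.5 − 0.5q_{West}.
Setting q_{North} = q_{West} in the reaction function: q_{North} = 4.5 − 0.5q_{North}, so q_{North} = 4.5 / 1.5 = 3.
Total catch: 3 + 3 = 6.

6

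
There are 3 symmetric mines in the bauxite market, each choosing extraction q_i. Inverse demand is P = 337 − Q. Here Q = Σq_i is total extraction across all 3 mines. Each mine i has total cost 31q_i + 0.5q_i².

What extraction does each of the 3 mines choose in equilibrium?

A representative mine's profit is π_i = q_i(337 − Q) − 31q_i − 0.5q_i², with Q = q_i + Σ_{j≠i} q_j.
First-order condition: 306 − 3q_i − Σ_{j≠i} q_j = 0.
In a symmetric equilibrium every mine chooses the same q, so Σ_{j≠i} q_j = 2q. The condition becomes 306 − 5q = 0, giving q = 306/5 = 61.2.

61.2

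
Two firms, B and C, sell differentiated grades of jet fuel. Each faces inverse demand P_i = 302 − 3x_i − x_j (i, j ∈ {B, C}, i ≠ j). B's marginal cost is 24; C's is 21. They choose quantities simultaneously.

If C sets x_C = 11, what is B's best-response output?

Firm B's profit: π = x_B(302 − 3x_B − x_C) − 24x_B.
∂π/∂x_B = 278 − 6x_B − x_C = 0 ⇒ x_B = 139/3 − (1/6)x_C.
At x_C = 11: x_B = 139/3 − (1/6)·11 = 44.5.

44.5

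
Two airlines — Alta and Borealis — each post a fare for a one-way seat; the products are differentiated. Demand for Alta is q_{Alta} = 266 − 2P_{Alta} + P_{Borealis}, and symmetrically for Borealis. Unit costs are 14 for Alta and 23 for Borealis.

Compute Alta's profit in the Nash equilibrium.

Alta's profit: π = (P_{Alta} − 14)(266 − 2P_{Alta} + P_{Borealis}).
∂π/∂P_{Alta} = 294 − 4P_{Alta} + P_{Borealis} = 0 ⇒ P_{Alta} = 73.5 + 0.25P_{Borealis}.
Similarly P_{Borealis} = 78 + 0.25P_{Alta}.
Plugging P_{Borealis} into Alta's best response: P_{Alta} = 73.5 + 0.25(78 + 0.25P_{Alta}) ⇒ 0.9375P_{Alta} = 93, so P_{Alta} = 99.2.
Then P_{Borealis} = 78 + 0.25·99.2 = 102.8.
q_{Alta} = 266 − 2·99.2 + 102.8 = 170.4.
Profit = (99.2 − 14)·170.4 = 14518.08.

14518.08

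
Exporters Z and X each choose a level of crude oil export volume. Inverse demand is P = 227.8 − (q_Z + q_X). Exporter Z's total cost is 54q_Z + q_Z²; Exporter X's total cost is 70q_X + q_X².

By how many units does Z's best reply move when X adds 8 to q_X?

Exporter Z's profit: π = q_Z(227.8 − (q_Z + q_X)) − 54q_Z − q_Z².
∂π/∂q_Z = 173.8 − 4q_Z − q_X = 0, so q_Z = 43.45 − 0.25q_X.
The reaction-function slope is −0.25, so an 8-unit rise in q_X moves q_Z by −0.25 × 8 = −2. Z's best response falls — the actions are strategic substitutes.

-2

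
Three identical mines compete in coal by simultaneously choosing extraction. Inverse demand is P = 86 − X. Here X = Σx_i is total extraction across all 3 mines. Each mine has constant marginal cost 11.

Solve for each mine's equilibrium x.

18.75

A representative mine's profit is π_i = x_i(86 − X) − 11x_i, with X = x_i + Σ_{j≠i} x_j.
First-order condition: 75 − 2x_i − Σ_{j≠i} x_j = 0.
With identical mines, set every x_j = x: then 75 − 2x − 2x = 0, i.e. x = 75/4 = 18.75.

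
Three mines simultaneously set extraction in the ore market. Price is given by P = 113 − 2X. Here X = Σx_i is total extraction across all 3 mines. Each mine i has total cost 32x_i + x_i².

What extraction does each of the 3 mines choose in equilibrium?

8.1

A representative mine's profit is π_i = x_i(113 − 2X) − 32x_i − x_i², with X = x_i + Σ_{j≠i} x_j.
First-order condition: 81 − 6x_i − 2Σ_{j≠i} x_j = 0.
Imposing symmetry (x_j = x for all j) turns Σ_{j≠i} x_j into 2x, so 81 = 10x and x = 8.1.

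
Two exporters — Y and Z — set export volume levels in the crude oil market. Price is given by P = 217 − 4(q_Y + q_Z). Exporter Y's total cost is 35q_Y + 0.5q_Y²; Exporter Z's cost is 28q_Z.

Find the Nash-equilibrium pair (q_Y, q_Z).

12.5, 17.375

Exporter Y's profit: π = q_Y(217 − 4(q_Y + q_Z)) − 35q_Y − 0.5q_Y².
∂π/∂q_Y = 182 − 9q_Y − 4q_Z = 0, so q_Y = 182/9 − (4/9)q_Z.
For Z: ∂π/∂q_Z = 189 − 8q_Z − 4q_Y = 0 ⇒ q_Z = 23.625 − 0.5q_Y.
Substituting the second reaction function into the first: q_Y = 182/9 − (4/9)(23.625 − 0.5q_Y), which gives (7/9)q_Y = 175/18 ⇒ q_Y = 12.5.
Then q_Z = 23.625 − 0.5·12.5 = 17.375.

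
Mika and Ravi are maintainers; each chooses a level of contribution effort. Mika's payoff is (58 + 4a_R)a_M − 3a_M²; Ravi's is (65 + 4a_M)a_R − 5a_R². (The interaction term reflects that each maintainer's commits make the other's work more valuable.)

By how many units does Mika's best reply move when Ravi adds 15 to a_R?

Expanding Mika's payoff: 58a_M + 4a_Ra_M − 3a_M².
∂π/∂a_M = 58 + 4a_R − 6a_M = 0, so a_M = 29/3 + (2/3)a_R.
The reaction-function slope is 2/3, so a 15-unit rise in a_R moves a_M by 2/3 × 15 = 10. Mika's best response rises — the actions are strategic complements.

10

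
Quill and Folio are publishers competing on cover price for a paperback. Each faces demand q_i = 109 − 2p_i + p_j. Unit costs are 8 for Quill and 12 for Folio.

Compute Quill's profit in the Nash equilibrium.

2339.28

Quill's profit: π = (p_{Quill} − 8)(109 − 2p_{Quill} + p_{Folio}).
∂π/∂p_{Quill} = 125 − 4p_{Quill} + p_{Folio} = 0 ⇒ p_{Quill} = 31.25 + 0.25p_{Folio}.
Similarly p_{Folio} = 33.25 + 0.25p_{Quill}.
Plugging p_{Folio} into Quill's best response: p_{Quill} = 31.25 + 0.25(33.25 + 0.25p_{Quill}) ⇒ 0.9375p_{Quill} = 39.5625, so p_{Quill} = 42.2.
Then p_{Folio} = 33.25 + 0.25·42.2 = 43.8.
q_{Quill} = 109 − 2·42.2 + 43.8 = 68.4.
Profit = (42.2 − 8)·68.4 = 2339.28.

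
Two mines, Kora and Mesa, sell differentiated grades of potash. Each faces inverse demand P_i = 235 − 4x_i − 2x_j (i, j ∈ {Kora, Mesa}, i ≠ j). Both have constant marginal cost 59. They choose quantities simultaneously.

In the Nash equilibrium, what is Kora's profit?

1239.04

Mine Kora's profit: π = x_{Kora}(235 − 4x_{Kora} − 2x_{Mesa}) − 59x_{Kora}.
∂π/∂x_{Kora} = 176 − 8x_{Kora} − 2x_{Mesa} = 0 ⇒ x_{Kora} = 22 − 0.25x_{Mesa}.
Setting x_{Kora} = x_{Mesa} in the reaction function: x_{Kora} = 22 − 0.25x_{Kora}, so x_{Kora} = 22 / 1.25 = 17.6.
P_{Kora} = 235 − 4·17.6 − 2·17.6 = 129.4.
Profit = (129.4 − 59)·17.6 = 1239.04.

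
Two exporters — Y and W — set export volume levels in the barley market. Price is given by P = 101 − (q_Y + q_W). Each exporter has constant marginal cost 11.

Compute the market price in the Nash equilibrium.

Exporter Y's profit: π = q_Y(101 − (q_Y + q_W)) − 11q_Y.
∂π/∂q_Y = 90 − 2q_Y − q_W = 0, so q_Y = 45 − 0.5q_W.
By symmetry q_W = q_Y; substituting into the reaction function, 1.5q_Y = 45 and q_Y = 30.
Equilibrium price: P = 101 − 60 = 41.

41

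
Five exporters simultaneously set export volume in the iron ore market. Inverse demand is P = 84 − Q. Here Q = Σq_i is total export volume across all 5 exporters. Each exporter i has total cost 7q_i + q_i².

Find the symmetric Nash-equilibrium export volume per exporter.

A representative exporter's profit is π_i = q_i(84 − Q) − 7q_i − q_i², with Q = q_i + Σ_{j≠i} q_j.
First-order condition: 77 − 4q_i − Σ_{j≠i} q_j = 0.
In a symmetric equilibrium every exporter chooses the same q, so Σ_{j≠i} q_j = 4q. The condition becomes 77 − 8q = 0, giving q = 77/8 = 9.625.

9.625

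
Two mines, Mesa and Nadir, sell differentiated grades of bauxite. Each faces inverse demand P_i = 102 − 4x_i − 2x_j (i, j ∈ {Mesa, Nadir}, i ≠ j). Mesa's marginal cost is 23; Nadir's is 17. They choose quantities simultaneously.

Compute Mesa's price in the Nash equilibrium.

53.8

Mine Mesa's profit: π = x_{Mesa}(102 − 4x_{Mesa} − 2x_{Nadir}) − 23x_{Mesa}.
∂π/∂x_{Mesa} = 79 − 8x_{Mesa} − 2x_{Nadir} = 0 ⇒ x_{Mesa} = 9.875 − 0.25x_{Nadir}.
Similarly x_{Nadir} = 10.625 − 0.25x_{Mesa}.
Solving the two reaction functions simultaneously: (1 − (−0.25)(−0.25))x_{Mesa} = 9.875 − 0.25·10.625, so 0.9375x_{Mesa} = 231/32 and x_{Mesa} = 7.7.
Then x_{Nadir} = 10.625 − 0.25·7.7 = 8.7.
P_{Mesa} = 102 − 4·7.7 − 2·8.7 = 53.8.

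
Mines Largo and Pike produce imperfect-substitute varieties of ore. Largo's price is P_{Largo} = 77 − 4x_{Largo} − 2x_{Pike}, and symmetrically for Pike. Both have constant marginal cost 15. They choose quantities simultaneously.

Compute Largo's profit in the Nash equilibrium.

Mine Largo's profit: π = x_{Largo}(77 − 4x_{Largo} − 2x_{Pike}) − 15x_{Largo}.
∂π/∂x_{Largo} = 62 − 8x_{Largo} − 2x_{Pike} = 0 ⇒ x_{Largo} = 7.75 − 0.25x_{Pike}.
By symmetry x_{Pike} = x_{Largo}; substituting into the reaction function, 1.25x_{Largo} = 7.75 and x_{Largo} = 6.2.
P_{Largo} = 77 − 4·6.2 − 2·6.2 = 39.8.
Profit = (39.8 − 15)·6.2 = 153.76.

153.76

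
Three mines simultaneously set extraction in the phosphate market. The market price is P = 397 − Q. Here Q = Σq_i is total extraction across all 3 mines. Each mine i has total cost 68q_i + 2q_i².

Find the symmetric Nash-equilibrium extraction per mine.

41.125

A representative mine's profit is π_i = q_i(397 − Q) − 68q_i − 2q_i², with Q = q_i + Σ_{j≠i} q_j.
First-order condition: 329 − 6q_i − Σ_{j≠i} q_j = 0.
In a symmetric equilibrium every mine chooses the same q, so Σ_{j≠i} q_j = 2q. The condition becomes 329 − 8q = 0, giving q = 329/8 = 41.125.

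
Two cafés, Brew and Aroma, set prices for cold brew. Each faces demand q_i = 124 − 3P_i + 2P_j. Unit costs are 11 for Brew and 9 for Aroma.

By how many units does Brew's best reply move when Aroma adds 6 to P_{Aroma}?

Brew's profit: π = (P_{Brew} − 11)(124 − 3P_{Brew} + 2P_{Aroma}).
∂π/∂P_{Brew} = 157 − 6P_{Brew} + 2P_{Aroma} = 0 ⇒ P_{Brew} = 157/6 + (1/3)P_{Aroma}.
The reaction-function slope is 1/3, so a 6-unit rise in P_{Aroma} moves P_{Brew} by 1/3 × 6 = 2. Brew's best response rises — the actions are strategic complements.

2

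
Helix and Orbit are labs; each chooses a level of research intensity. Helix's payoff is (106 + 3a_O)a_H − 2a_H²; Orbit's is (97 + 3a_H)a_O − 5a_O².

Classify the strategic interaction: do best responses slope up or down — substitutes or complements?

Expanding Helix's payoff: 106a_H + 3a_Oa_H − 2a_H².
∂π/∂a_H = 106 + 3a_O − 4a_H = 0, so a_H = 26.5 + 0.75a_O.
The best-response slope da_H/da_O = 0.75 > 0: the reaction function is upward-sloping, so the choices are strategic complements.

strategic complements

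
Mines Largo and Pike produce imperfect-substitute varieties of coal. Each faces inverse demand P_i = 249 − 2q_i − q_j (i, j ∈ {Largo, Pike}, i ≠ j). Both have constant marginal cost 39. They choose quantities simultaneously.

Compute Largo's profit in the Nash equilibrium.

3528

Mine Largo's profit: π = q_{Largo}(249 − 2q_{Largo} − q_{Pike}) − 39q_{Largo}.
∂π/∂q_{Largo} = 210 − 4q_{Largo} − q_{Pike} = 0 ⇒ q_{Largo} = 52.5 − 0.25q_{Pike}.
By symmetry q_{Pike} = q_{Largo}; substituting into the reaction function, 1.25q_{Largo} = 52.5 and q_{Largo} = 42.
P_{Largo} = 249 − 2·42 − 42 = 123.
Profit = (123 − 39)·42 = 3528.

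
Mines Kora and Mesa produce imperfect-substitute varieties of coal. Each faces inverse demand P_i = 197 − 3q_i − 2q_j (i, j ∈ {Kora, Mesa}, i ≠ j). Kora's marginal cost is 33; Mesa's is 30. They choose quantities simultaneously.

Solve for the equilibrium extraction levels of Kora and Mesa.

Mine Kora's profit: π = q_{Kora}(197 − 3q_{Kora} − 2q_{Mesa}) − 33q_{Kora}.
∂π/∂q_{Kora} = 164 − 6q_{Kora} − 2q_{Mesa} = 0 ⇒ q_{Kora} = 82/3 − (1/3)q_{Mesa}.
Similarly q_{Mesa} = 167/6 − (1/3)q_{Kora}.
Solving the two reaction functions simultaneously: (1 − (−1/3)(−1/3))q_{Kora} = 82/3 − (1/3)·(167/6), so (8/9)q_{Kora} = 325/18 and q_{Kora} = 20.3125.
Then q_{Mesa} = 167/6 − (1/3)·20.3125 = 21.0625.

20.3125, 21.0625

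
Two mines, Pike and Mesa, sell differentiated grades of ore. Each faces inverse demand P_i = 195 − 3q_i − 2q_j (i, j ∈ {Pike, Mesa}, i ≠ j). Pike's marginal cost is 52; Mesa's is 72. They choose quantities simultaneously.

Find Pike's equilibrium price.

109.375

Mine Pike's profit: π = q_{Pike}(195 − 3q_{Pike} − 2q_{Mesa}) − 52q_{Pike}.
∂π/∂q_{Pike} = 143 − 6q_{Pike} − 2q_{Mesa} = 0 ⇒ q_{Pike} = 143/6 − (1/3)q_{Mesa}.
Similarly q_{Mesa} = 20.5 − (1/3)q_{Pike}.
Plugging q_{Mesa} into Pike's best response: q_{Pike} = 143/6 − (1/3)(20.5 − (1/3)q_{Pike}) ⇒ (8/9)q_{Pike} = 17, so q_{Pike} = 19.125.
Then q_{Mesa} = 20.5 − (1/3)·19.125 = 14.125.
P_{Pike} = 195 − 3·19.125 − 2·14.125 = 109.375.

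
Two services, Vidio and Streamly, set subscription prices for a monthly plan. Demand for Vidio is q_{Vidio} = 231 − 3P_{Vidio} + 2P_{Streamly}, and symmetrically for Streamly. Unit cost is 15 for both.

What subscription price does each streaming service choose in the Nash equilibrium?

69

Vidio's profit: π = (P_{Vidio} − 15)(231 − 3P_{Vidio} + 2P_{Streamly}).
∂π/∂P_{Vidio} = 276 − 6P_{Vidio} + 2P_{Streamly} = 0 ⇒ P_{Vidio} = 46 + (1/3)P_{Streamly}.
By symmetry P_{Streamly} = P_{Vidio}; substituting into the reaction function, (2/3)P_{Vidio} = 46 and P_{Vidio} = 69.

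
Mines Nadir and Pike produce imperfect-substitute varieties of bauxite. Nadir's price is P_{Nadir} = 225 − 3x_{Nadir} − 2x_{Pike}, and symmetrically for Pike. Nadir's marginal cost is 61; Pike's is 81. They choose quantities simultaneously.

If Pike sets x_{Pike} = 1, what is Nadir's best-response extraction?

Mine Nadir's profit: π = x_{Nadir}(225 − 3x_{Nadir} − 2x_{Pike}) − 61x_{Nadir}.
∂π/∂x_{Nadir} = 164 − 6x_{Nadir} − 2x_{Pike} = 0 ⇒ x_{Nadir} = 82/3 − (1/3)x_{Pike}.
At x_{Pike} = 1: x_{Nadir} = 82/3 − (1/3)·1 = 27.

27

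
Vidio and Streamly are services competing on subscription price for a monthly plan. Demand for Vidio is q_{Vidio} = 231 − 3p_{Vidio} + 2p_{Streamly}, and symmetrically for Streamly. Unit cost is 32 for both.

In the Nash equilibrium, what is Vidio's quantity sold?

Vidio's profit: π = (p_{Vidio} − 32)(231 − 3p_{Vidio} + 2p_{Streamly}).
∂π/∂p_{Vidio} = 327 − 6p_{Vidio} + 2p_{Streamly} = 0 ⇒ p_{Vidio} = 54.5 + (1/3)p_{Streamly}.
By symmetry p_{Streamly} = p_{Vidio}; substituting into the reaction function, (2/3)p_{Vidio} = 54.5 and p_{Vidio} = 81.75.
q_{Vidio} = 231 − 3·81.75 + 2·81.75 = 149.25.

149.25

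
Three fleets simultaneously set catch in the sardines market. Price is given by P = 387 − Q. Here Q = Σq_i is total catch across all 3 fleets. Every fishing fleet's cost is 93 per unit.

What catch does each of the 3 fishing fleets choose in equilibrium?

A representative fishing fleet's profit is π_i = q_i(387 − Q) − 93q_i, with Q = q_i + Σ_{j≠i} q_j.
First-order condition: 294 − 2q_i − Σ_{j≠i} q_j = 0.
In a symmetric equilibrium every fishing fleet chooses the same q, so Σ_{j≠i} q_j = 2q. The condition becomes 294 − 4q = 0, giving q = 294/4 = 73.5.

73.5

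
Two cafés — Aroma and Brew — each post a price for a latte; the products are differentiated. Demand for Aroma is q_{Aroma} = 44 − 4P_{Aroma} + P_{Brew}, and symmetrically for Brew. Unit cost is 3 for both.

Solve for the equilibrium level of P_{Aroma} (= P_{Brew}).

Aroma's profit: π = (P_{Aroma} − 3)(44 − 4P_{Aroma} + P_{Brew}).
∂π/∂P_{Aroma} = 56 − 8P_{Aroma} + P_{Brew} = 0 ⇒ P_{Aroma} = 7 + 0.125P_{Brew}.
The game is symmetric, so in equilibrium P_{Brew} = P_{Aroma}: the reaction function gives 0.875P_{Aroma} = 7, hence P_{Aroma} = 8.

8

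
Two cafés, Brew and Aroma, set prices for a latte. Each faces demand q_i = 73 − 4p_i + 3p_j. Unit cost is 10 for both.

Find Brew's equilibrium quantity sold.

50.4

Brew's profit: π = (p_{Brew} − 10)(73 − 4p_{Brew} + 3p_{Aroma}).
∂π/∂p_{Brew} = 113 − 8p_{Brew} + 3p_{Aroma} = 0 ⇒ p_{Brew} = 14.125 + 0.375p_{Aroma}.
The game is symmetric, so in equilibrium p_{Aroma} = p_{Brew}: the reaction function gives 0.625p_{Brew} = 14.125, hence p_{Brew} = 22.6.
q_{Brew} = 73 − 4·22.6 + 3·22.6 = 50.4.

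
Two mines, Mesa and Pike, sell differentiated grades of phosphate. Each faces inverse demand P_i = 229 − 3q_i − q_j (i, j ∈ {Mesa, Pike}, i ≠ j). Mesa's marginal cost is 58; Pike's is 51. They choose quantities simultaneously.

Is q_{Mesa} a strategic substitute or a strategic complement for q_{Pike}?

strategic substitutes

Mine Mesa's profit: π = q_{Mesa}(229 − 3q_{Mesa} − q_{Pike}) − 58q_{Mesa}.
∂π/∂q_{Mesa} = 171 − 6q_{Mesa} − q_{Pike} = 0 ⇒ q_{Mesa} = 28.5 − (1/6)q_{Pike}.
The best-response slope dq_{Mesa}/dq_{Pike} = −1/6 < 0: the reaction function is downward-sloping, so the choices are strategic substitutes.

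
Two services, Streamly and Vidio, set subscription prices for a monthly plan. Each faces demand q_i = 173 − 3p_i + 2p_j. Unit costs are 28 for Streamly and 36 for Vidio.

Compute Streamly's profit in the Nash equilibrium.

Streamly's profit: π = (p_{Streamly} − 28)(173 − 3p_{Streamly} + 2p_{Vidio}).
∂π/∂p_{Streamly} = 257 − 6p_{Streamly} + 2p_{Vidio} = 0 ⇒ p_{Streamly} = 257/6 + (1/3)p_{Vidio}.
Similarly p_{Vidio} = 281/6 + (1/3)p_{Streamly}.
Solving the two reaction functions simultaneously: (1 − (1/3)(1/3))p_{Streamly} = 257/6 + (1/3)·(281/6), so (8/9)p_{Streamly} = 526/9 and p_{Streamly} = 65.75.
Then p_{Vidio} = 281/6 + (1/3)·65.75 = 68.75.
q_{Streamly} = 173 − 3·65.75 + 2·68.75 = 113.25.
Profit = (65.75 − 28)·113.25 = 4275.1875.

4275.1875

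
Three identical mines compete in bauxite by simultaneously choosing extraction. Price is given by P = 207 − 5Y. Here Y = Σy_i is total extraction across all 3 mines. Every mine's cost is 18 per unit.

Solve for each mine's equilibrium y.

A representative mine's profit is π_i = y_i(207 − 5Y) − 18y_i, with Y = y_i + Σ_{j≠i} y_j.
First-order condition: 189 − 10y_i − 5Σ_{j≠i} y_j = 0.
With identical mines, set every y_j = y: then 189 − 10y − 10y = 0, i.e. y = 189/20 = 9.45.

9.45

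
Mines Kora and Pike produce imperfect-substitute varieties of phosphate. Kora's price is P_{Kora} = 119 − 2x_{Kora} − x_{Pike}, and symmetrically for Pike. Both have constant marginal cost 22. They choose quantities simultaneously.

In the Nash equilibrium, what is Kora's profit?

Mine Kora's profit: π = x_{Kora}(119 − 2x_{Kora} − x_{Pike}) − 22x_{Kora}.
∂π/∂x_{Kora} = 97 − 4x_{Kora} − x_{Pike} = 0 ⇒ x_{Kora} = 24.25 − 0.25x_{Pike}.
By symmetry x_{Pike} = x_{Kora}; substituting into the reaction function, 1.25x_{Kora} = 24.25 and x_{Kora} = 19.4.
P_{Kora} = 119 − 2·19.4 − 19.4 = 60.8.
Profit = (60.8 − 22)·19.4 = 752.72.

752.72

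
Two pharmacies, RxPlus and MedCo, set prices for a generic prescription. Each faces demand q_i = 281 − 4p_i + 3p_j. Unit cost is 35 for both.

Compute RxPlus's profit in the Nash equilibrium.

RxPlus's profit: π = (p_{RxPlus} − 35)(281 − 4p_{RxPlus} + 3p_{MedCo}).
∂π/∂p_{RxPlus} = 421 − 8p_{RxPlus} + 3p_{MedCo} = 0 ⇒ p_{RxPlus} = 52.625 + 0.375p_{MedCo}.
The game is symmetric, so in equilibrium p_{MedCo} = p_{RxPlus}: the reaction function gives 0.625p_{RxPlus} = 52.625, hence p_{RxPlus} = 84.2.
q_{RxPlus} = 281 − 4·84.2 + 3·84.2 = 196.8.
Profit = (84.2 − 35)·196.8 = 9682.56.

9682.56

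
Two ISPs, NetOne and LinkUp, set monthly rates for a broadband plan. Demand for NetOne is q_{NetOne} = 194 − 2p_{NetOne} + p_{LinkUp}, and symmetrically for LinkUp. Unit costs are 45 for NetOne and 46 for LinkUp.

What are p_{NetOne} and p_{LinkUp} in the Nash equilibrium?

94.8, 95.2

NetOne's profit: π = (p_{NetOne} − 45)(194 − 2p_{NetOne} + p_{LinkUp}).
∂π/∂p_{NetOne} = 284 − 4p_{NetOne} + p_{LinkUp} = 0 ⇒ p_{NetOne} = 71 + 0.25p_{LinkUp}.
Similarly p_{LinkUp} = 71.5 + 0.25p_{NetOne}.
Solving the two reaction functions simultaneously: (1 − (0.25)(0.25))p_{NetOne} = 71 + 0.25·71.5, so 0.9375p_{NetOne} = 88.875 and p_{NetOne} = 94.8.
Then p_{LinkUp} = 71.5 + 0.25·94.8 = 95.2.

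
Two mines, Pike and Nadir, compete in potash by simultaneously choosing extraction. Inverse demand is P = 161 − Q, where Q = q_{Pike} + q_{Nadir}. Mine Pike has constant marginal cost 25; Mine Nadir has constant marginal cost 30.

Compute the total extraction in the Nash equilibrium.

89

Mine Pike's profit: π = q_{Pike}(161 − (q_{Pike} + q_{Nadir})) − 25q_{Pike}.
∂π/∂q_{Pike} = 136 − 2q_{Pike} − q_{Nadir} = 0, so q_{Pike} = 68 − 0.5q_{Nadir}.
By the same steps for Nadir: q_{Nadir} = 65.5 − 0.5q_{Pike}.
Substituting the second reaction function into the first: q_{Pike} = 68 − 0.5(65.5 − 0.5q_{Pike}), which gives 0.75q_{Pike} = 35.25 ⇒ q_{Pike} = 47.
Then q_{Nadir} = 65.5 − 0.5·47 = 42.
Total extraction: 47 + 42 = 89.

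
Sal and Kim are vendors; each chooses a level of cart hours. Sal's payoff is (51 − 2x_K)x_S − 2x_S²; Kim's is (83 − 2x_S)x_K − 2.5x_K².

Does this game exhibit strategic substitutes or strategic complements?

Expanding Sal's payoff: 51x_S − 2x_Kx_S − 2x_S².
∂π/∂x_S = 51 − 2x_K − 4x_S = 0, so x_S = 12.75 − 0.5x_K.
The best-response slope dx_S/dx_K = −0.5 < 0: the reaction function is downward-sloping, so the choices are strategic substitutes.

strategic substitutes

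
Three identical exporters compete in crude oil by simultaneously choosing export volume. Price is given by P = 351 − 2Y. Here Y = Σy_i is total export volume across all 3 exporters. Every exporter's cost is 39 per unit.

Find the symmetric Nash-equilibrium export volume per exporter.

39

A representative exporter's profit is π_i = y_i(351 − 2Y) − 39y_i, with Y = y_i + Σ_{j≠i} y_j.
First-order condition: 312 − 4y_i − 2Σ_{j≠i} y_j = 0.
In a symmetric equilibrium every exporter chooses the same y, so Σ_{j≠i} y_j = 2y. The condition becomes 312 − 8y = 0, giving y = 312/8 = 39.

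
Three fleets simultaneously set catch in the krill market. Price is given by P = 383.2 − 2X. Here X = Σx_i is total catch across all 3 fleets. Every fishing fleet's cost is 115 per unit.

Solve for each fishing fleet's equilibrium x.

33.525

A representative fishing fleet's profit is π_i = x_i(383.2 − 2X) − 115x_i, with X = x_i + Σ_{j≠i} x_j.
First-order condition: 268.2 − 4x_i − 2Σ_{j≠i} x_j = 0.
Imposing symmetry (x_j = x for all j) turns Σ_{j≠i} x_j into 2x, so 268.2 = 8x and x = 33.525.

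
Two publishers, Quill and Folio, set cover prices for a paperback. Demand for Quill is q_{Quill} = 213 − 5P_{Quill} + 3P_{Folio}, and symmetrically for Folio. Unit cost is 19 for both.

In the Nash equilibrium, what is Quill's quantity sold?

125

Quill's profit: π = (P_{Quill} − 19)(213 − 5P_{Quill} + 3P_{Folio}).
∂π/∂P_{Quill} = 308 − 10P_{Quill} + 3P_{Folio} = 0 ⇒ P_{Quill} = 30.8 + 0.3P_{Folio}.
The game is symmetric, so in equilibrium P_{Folio} = P_{Quill}: the reaction function gives 0.7P_{Quill} = 30.8, hence P_{Quill} = 44.
q_{Quill} = 213 − 5·44 + 3·44 = 125.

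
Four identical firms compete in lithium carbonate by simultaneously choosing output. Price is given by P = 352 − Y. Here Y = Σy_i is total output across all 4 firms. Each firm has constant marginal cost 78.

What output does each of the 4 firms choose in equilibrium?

A representative firm's profit is π_i = y_i(352 − Y) − 78y_i, with Y = y_i + Σ_{j≠i} y_j.
First-order condition: 274 − 2y_i − Σ_{j≠i} y_j = 0.
With identical firms, set every y_j = y: then 274 − 2y − 3y = 0, i.e. y = 274/5 = 54.8.

54.8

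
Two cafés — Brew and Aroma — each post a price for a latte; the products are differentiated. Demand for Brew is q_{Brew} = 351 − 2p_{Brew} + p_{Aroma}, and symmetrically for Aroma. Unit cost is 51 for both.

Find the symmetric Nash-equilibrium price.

Brew's profit: π = (p_{Brew} − 51)(351 − 2p_{Brew} + p_{Aroma}).
∂π/∂p_{Brew} = 453 − 4p_{Brew} + p_{Aroma} = 0 ⇒ p_{Brew} = 113.25 + 0.25p_{Aroma}.
By symmetry p_{Aroma} = p_{Brew}; substituting into the reaction function, 0.75p_{Brew} = 113.25 and p_{Brew} = 151.

151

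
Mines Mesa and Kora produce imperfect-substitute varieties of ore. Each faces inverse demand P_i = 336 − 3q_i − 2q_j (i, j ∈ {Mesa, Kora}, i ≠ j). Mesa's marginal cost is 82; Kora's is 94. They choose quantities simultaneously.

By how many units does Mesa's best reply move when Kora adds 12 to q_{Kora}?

Mine Mesa's profit: π = q_{Mesa}(336 − 3q_{Mesa} − 2q_{Kora}) − 82q_{Mesa}.
∂π/∂q_{Mesa} = 254 − 6q_{Mesa} − 2q_{Kora} = 0 ⇒ q_{Mesa} = 127/3 − (1/3)q_{Kora}.
The reaction-function slope is −1/3, so a 12-unit rise in q_{Kora} moves q_{Mesa} by −1/3 × 12 = −4. Mesa's best response falls — the actions are strategic substitutes.

-4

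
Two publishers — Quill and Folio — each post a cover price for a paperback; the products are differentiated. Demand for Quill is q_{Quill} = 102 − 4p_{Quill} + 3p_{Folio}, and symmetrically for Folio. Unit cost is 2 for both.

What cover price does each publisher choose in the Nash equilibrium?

22

Quill's profit: π = (p_{Quill} − 2)(102 − 4p_{Quill} + 3p_{Folio}).
∂π/∂p_{Quill} = 110 − 8p_{Quill} + 3p_{Folio} = 0 ⇒ p_{Quill} = 13.75 + 0.375p_{Folio}.
By symmetry p_{Folio} = p_{Quill}; substituting into the reaction function, 0.625p_{Quill} = 13.75 and p_{Quill} = 22.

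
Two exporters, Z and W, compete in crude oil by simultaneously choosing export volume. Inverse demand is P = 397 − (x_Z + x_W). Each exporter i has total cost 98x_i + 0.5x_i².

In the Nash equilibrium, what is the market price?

247.5

Exporter Z's profit: π = x_Z(397 − (x_Z + x_W)) − 98x_Z − 0.5x_Z².
∂π/∂x_Z = 299 − 3x_Z − x_W = 0, so x_Z = 299/3 − (1/3)x_W.
By symmetry x_W = x_Z; substituting into the reaction function, (4/3)x_Z = 299/3 and x_Z = 74.75.
Equilibrium price: P = 397 − 149.5 = 247.5.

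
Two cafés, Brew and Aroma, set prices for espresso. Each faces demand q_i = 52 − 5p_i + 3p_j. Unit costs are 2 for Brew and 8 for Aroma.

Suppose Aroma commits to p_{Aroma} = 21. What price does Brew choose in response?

12.5

Brew's profit: π = (p_{Brew} − 2)(52 − 5p_{Brew} + 3p_{Aroma}).
∂π/∂p_{Brew} = 62 − 10p_{Brew} + 3p_{Aroma} = 0 ⇒ p_{Brew} = 6.2 + 0.3p_{Aroma}.
At p_{Aroma} = 21: p_{Brew} = 6.2 + 0.3·21 = 12.5.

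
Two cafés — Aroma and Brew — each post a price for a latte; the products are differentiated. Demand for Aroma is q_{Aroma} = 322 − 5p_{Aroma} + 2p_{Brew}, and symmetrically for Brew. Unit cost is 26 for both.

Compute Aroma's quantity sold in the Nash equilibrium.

Aroma's profit: π = (p_{Aroma} − 26)(322 − 5p_{Aroma} + 2p_{Brew}).
∂π/∂p_{Aroma} = 452 − 10p_{Aroma} + 2p_{Brew} = 0 ⇒ p_{Aroma} = 45.2 + 0.2p_{Brew}.
By symmetry p_{Brew} = p_{Aroma}; substituting into the reaction function, 0.8p_{Aroma} = 45.2 and p_{Aroma} = 56.5.
q_{Aroma} = 322 − 5·56.5 + 2·56.5 = 152.5.

152.5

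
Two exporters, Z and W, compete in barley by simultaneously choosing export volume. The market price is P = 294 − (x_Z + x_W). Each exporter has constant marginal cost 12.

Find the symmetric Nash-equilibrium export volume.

94

Exporter Z's profit: π = x_Z(294 − (x_Z + x_W)) − 12x_Z.
∂π/∂x_Z = 282 − 2x_Z − x_W = 0, so x_Z = 141 − 0.5x_W.
The game is symmetric, so in equilibrium x_W = x_Z: the reaction function gives 1.5x_Z = 141, hence x_Z = 94.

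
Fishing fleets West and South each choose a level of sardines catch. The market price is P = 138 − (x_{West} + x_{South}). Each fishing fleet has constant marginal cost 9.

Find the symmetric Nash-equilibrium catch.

Fishing fleet West's profit: π = x_{West}(138 − (x_{West} + x_{South})) − 9x_{West}.
∂π/∂x_{West} = 129 − 2x_{West} − x_{South} = 0, so x_{West} = 64.5 − 0.5x_{South}.
Setting x_{West} = x_{South} in the reaction function: x_{West} = 64.5 − 0.5x_{West}, so x_{West} = 64.5 / 1.5 = 43.

43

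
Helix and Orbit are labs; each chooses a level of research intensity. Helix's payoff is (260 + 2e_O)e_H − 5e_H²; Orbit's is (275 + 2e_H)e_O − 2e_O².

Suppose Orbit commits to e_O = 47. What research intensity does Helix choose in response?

Expanding Helix's payoff: 260e_H + 2e_Oe_H − 5e_H².
∂π/∂e_H = 260 + 2e_O − 10e_H = 0, so e_H = 26 + 0.2e_O.
At e_O = 47: e_H = 26 + 0.2·47 = 35.4.

35.4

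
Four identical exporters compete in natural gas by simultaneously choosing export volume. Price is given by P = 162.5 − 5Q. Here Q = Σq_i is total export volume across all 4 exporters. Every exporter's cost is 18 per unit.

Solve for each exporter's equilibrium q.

A representative exporter's profit is π_i = q_i(162.5 − 5Q) − 18q_i, with Q = q_i + Σ_{j≠i} q_j.
First-order condition: 144.5 − 10q_i − 5Σ_{j≠i} q_j = 0.
Imposing symmetry (q_j = q for all j) turns Σ_{j≠i} q_j into 3q, so 144.5 = 25q and q = 5.78.

5.78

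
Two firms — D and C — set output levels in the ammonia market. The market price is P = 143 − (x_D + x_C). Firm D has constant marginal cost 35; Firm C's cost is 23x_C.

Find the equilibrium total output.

76

Firm D's profit: π = x_D(143 − (x_D + x_C)) − 35x_D.
∂π/∂x_D = 108 − 2x_D − x_C = 0, so x_D = 54 − 0.5x_C.
By the same steps for C: x_C = 60 − 0.5x_D.
Plugging x_C into D's best response: x_D = 54 − 0.5(60 − 0.5x_D) ⇒ 0.75x_D = 24, so x_D = 32.
Then x_C = 60 − 0.5·32 = 44.
Total output: 32 + 44 = 76.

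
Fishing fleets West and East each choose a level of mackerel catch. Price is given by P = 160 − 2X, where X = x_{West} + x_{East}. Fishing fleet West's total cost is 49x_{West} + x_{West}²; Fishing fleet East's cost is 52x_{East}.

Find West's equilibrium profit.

389.88

Fishing fleet West's profit: π = x_{West}(160 − 2(x_{West} + x_{East})) − 49x_{West} − x_{West}².
∂π/∂x_{West} = 111 − 6x_{West} − 2x_{East} = 0, so x_{West} = 18.5 − (1/3)x_{East}.
For East: ∂π/∂x_{East} = 108 − 4x_{East} − 2x_{West} = 0 ⇒ x_{East} = 27 − 0.5x_{West}.
Plugging x_{East} into West's best response: x_{West} = 18.5 − (1/3)(27 − 0.5x_{West}) ⇒ (5/6)x_{West} = 9.5, so x_{West} = 11.4.
Then x_{East} = 27 − 0.5·11.4 = 21.3.
Price P = 160 − 2·32.7 = 94.6.
West's profit: (94.6 − 49)·11.4 − (11.4)² = 389.88.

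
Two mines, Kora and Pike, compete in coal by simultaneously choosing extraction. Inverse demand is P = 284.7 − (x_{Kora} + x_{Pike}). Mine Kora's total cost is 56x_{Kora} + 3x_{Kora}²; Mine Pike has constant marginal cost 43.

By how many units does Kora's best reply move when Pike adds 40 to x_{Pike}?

-5

Mine Kora's profit: π = x_{Kora}(284.7 − (x_{Kora} + x_{Pike})) − 56x_{Kora} − 3x_{Kora}².
∂π/∂x_{Kora} = 228.7 − 8x_{Kora} − x_{Pike} = 0, so x_{Kora} = 28.5875 − 0.125x_{Pike}.
The reaction-function slope is −0.125, so a 40-unit rise in x_{Pike} moves x_{Kora} by −0.125 × 40 = −5. Kora's best response falls — the actions are strategic substitutes.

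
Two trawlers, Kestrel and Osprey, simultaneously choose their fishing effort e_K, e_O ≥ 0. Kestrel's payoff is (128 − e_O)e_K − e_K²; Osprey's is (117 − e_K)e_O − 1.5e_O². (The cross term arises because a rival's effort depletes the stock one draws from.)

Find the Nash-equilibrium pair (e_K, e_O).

Expanding Kestrel's payoff: 128e_K − e_Oe_K − e_K².
∂π/∂e_K = 128 − e_O − 2e_K = 0, so e_K = 64 − 0.5e_O.
Likewise for Osprey: e_O = 39 − (1/3)e_K.
Solving the two reaction functions simultaneously: (1 − (−0.5)(−1/3))e_K = 64 − 0.5·39, so (5/6)e_K = 44.5 and e_K = 53.4.
Then e_O = 39 − (1/3)·53.4 = 21.2.

53.4, 21.2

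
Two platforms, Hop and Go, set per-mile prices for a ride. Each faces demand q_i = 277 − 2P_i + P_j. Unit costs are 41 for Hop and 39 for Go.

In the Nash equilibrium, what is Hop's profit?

12293.12

Hop's profit: π = (P_{Hop} − 41)(277 − 2P_{Hop} + P_{Go}).
∂π/∂P_{Hop} = 359 − 4P_{Hop} + P_{Go} = 0 ⇒ P_{Hop} = 89.75 + 0.25P_{Go}.
Similarly P_{Go} = 88.75 + 0.25P_{Hop}.
Plugging P_{Go} into Hop's best response: P_{Hop} = 89.75 + 0.25(88.75 + 0.25P_{Hop}) ⇒ 0.9375P_{Hop} = 111.9375, so P_{Hop} = 119.4.
Then P_{Go} = 88.75 + 0.25·119.4 = 118.6.
q_{Hop} = 277 − 2·119.4 + 118.6 = 156.8.
Profit = (119.4 − 41)·156.8 = 12293.12.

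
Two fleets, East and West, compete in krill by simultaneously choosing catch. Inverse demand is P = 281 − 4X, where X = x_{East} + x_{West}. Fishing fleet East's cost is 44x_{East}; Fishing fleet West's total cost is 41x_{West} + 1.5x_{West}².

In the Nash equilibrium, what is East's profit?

2093.0625

Fishing fleet East's profit: π = x_{East}(281 − 4(x_{East} + x_{West})) − 44x_{East}.
∂π/∂x_{East} = 237 − 8x_{East} − 4x_{West} = 0, so x_{East} = 29.625 − 0.5x_{West}.
For West: ∂π/∂x_{West} = 240 − 11x_{West} − 4x_{East} = 0 ⇒ x_{West} = 240/11 − (4/11)x_{East}.
Substituting the second reaction function into the first: x_{East} = 29.625 − 0.5(240/11 − (4/11)x_{East}), which gives (9/11)x_{East} = 1647/88 ⇒ x_{East} = 22.875.
Then x_{West} = 240/11 − (4/11)·22.875 = 13.5.
Price P = 281 − 4·36.375 = 135.5.
East's profit: (135.5 − 44)·22.875 = 2093.0625.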